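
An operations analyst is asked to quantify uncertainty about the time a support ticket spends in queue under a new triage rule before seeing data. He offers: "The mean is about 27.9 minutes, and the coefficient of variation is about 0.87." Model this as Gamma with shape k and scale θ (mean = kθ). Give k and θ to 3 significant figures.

k ≈ 1.32, θ ≈ 21.1

For Gamma(k, scale θ): mean = kθ, variance = kθ², so CV = 1/√k.
CV = 0.87, hence k = 1/CV² = 1.32.
Then θ = mean/k = 27.9/1.32 = 21.1.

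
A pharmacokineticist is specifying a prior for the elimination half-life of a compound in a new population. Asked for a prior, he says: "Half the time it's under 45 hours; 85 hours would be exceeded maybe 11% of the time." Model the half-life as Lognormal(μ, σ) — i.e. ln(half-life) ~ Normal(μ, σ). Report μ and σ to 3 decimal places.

μ ≈ 3.807, σ ≈ 0.519

If T ~ Lognormal(μ,σ) then ln T ~ Normal(μ,σ), so the p-quantile of ln T is μ + z_p·σ.
ln(45) = 3.807 and ln(85) = 4.443; z_{0.5} = 0, z_{0.89} = 1.227.
σ = (4.443 − 3.807)/(1.227 − (0)) = 0.519.
μ = 3.807 − (0)·0.519 = 3.807.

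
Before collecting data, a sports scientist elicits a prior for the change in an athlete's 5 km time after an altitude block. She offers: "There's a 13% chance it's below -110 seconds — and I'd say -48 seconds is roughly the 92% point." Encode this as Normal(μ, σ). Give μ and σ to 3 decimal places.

μ = -82.413, σ = 24.492

For Normal(μ,σ), the p-quantile is μ + z_p·σ. Here z_{0.13} = -1.126, z_{0.92} = 1.405.
So -110 = μ − 1.126σ and -48 = μ + 1.405σ.
Subtracting: σ = (-48 − -110)/(1.405 − (-1.126)) = 24.492.
Then μ = -110 − (-1.126)·24.492 = -82.413.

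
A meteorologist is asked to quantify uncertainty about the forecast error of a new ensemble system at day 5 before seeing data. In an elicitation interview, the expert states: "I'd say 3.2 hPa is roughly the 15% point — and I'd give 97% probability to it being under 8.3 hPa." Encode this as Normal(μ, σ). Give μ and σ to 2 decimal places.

For Normal(μ,σ), the p-quantile is μ + z_p·σ. Here z_{0.15} = -1.036, z_{0.97} = 1.881.
So 3.2 = μ − 1.036σ and 8.3 = μ + 1.881σ.
Subtracting: σ = (8.3 − 3.2)/(1.881 − (-1.036)) = 1.75.
Then μ = 3.2 − (-1.036)·1.75 = 5.01.

μ = 5.01, σ = 1.75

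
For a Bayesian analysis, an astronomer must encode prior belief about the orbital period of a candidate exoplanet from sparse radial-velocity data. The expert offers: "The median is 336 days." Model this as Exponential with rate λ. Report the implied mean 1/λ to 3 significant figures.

Exponential median = ln 2 / λ, so λ = ln 2 / 336.0 = 0.00206.
Mean = 1/λ = 485 days.

mean ≈ 485 days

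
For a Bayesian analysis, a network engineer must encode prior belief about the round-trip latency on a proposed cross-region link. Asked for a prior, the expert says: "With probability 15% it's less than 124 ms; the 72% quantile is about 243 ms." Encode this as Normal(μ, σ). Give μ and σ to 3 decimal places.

μ = 200.167, σ = 73.490

The p-quantile of Normal(μ,σ) is μ + z_p·σ, with z_{0.15} = -1.036 and z_{0.72} = 0.5828.
Eliminate σ: μ = (z₂·x₁ − z₁·x₂)/(z₂ − z₁) = (0.5828·124 − (-1.036)·243)/1.619 = 200.167.
Then σ = (x₂ − x₁)/(z₂ − z₁) = (243 − 124)/1.619 = 73.490.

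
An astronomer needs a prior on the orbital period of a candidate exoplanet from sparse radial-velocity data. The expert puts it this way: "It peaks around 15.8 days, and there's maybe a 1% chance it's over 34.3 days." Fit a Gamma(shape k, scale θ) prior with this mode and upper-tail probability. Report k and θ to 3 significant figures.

Gamma(k,θ) with k>1 has mode (k−1)θ, so θ = 15.8/(k−1).
Need P(X < 34.3) = 0.99 with θ tied to k this way. Start at k = 2, θ = 15.8: P(X<34.3) ≈ 0.638.
Too low — raise k to concentrate. Iterating converges to k ≈ 9.05.
Then θ = 15.8/(9.05−1) ≈ 1.96.

k ≈ 9.05, θ ≈ 1.96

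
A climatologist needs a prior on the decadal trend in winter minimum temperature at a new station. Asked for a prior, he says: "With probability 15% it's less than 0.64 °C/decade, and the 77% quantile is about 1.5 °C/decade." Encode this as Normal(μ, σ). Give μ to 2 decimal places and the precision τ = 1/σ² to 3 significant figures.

μ = 1.14, τ = 4.26

For Normal(μ,σ), the p-quantile is μ + z_p·σ. Here z_{0.15} = -1.036, z_{0.77} = 0.7388.
So 0.64 = μ − 1.036σ and 1.5 = μ + 0.7388σ.
Subtracting: σ = (1.5 − 0.64)/(0.7388 − (-1.036)) = 0.48.
Then μ = 0.64 − (-1.036)·0.48 = 1.14.
Precision τ = 1/σ² = 1/0.4844² = 4.26.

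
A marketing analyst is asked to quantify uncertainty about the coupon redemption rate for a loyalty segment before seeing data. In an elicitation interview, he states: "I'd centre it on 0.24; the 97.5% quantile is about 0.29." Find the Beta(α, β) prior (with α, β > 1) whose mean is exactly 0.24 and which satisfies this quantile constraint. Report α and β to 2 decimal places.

With mean 0.24 fixed, write α = 0.24s, β = 0.76s where s = α+β.
Need P(θ < 0.29) = 0.975 under Beta(0.24s, 0.76s). Normal approximation: (q−m)/√(m(1−m)/s) ≈ z_{0.975} = 1.96, so s ≈ 0.24·0.76·(1.96)²/(0.29−0.24)² = 280.3.
At s = 280.3: P(θ<0.29) ≈ 0.971. Adjusting to match 0.975 gives s ≈ 298.07.
So α = 0.24·298.07 ≈ 71.54, β = 0.76·298.07 ≈ 226.53.

α ≈ 71.54, β ≈ 226.53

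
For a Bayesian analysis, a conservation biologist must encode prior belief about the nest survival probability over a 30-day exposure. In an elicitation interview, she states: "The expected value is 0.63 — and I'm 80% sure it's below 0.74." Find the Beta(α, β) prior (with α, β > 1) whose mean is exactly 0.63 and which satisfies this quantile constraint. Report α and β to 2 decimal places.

α ≈ 8.87, β ≈ 5.21

With mean 0.63 fixed, write α = 0.63s, β = 0.37s where s = α+β.
Need P(θ < 0.74) = 0.8 under Beta(0.63s, 0.37s). Normal approximation: (q−m)/√(m(1−m)/s) ≈ z_{0.8} = 0.842, so s ≈ 0.63·0.37·(0.842)²/(0.74−0.63)² = 13.6.
At s = 13.6: P(θ<0.74) ≈ 0.796. Adjusting to match 0.8 gives s ≈ 14.08.
So α = 0.63·14.08 ≈ 8.87, β = 0.37·14.08 ≈ 5.21.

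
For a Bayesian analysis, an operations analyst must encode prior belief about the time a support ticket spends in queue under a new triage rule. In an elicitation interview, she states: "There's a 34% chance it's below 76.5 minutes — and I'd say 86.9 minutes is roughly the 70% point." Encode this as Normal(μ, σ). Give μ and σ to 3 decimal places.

μ = 81.079, σ = 11.101

For Normal(μ,σ), the p-quantile is μ + z_p·σ. Here z_{0.34} = -0.4125, z_{0.7} = 0.5244.
So 76.5 = μ − 0.4125σ and 86.9 = μ + 0.5244σ.
Subtracting: σ = (86.9 − 76.5)/(0.5244 − (-0.4125)) = 11.101.
Then μ = 76.5 − (-0.4125)·11.101 = 81.079.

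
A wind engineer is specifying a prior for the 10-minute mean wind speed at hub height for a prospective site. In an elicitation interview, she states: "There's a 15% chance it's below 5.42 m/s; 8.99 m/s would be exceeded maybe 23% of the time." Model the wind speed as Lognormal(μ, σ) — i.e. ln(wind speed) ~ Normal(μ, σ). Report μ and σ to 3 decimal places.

μ ≈ 1.986, σ ≈ 0.285

If T ~ Lognormal(μ,σ) then ln T ~ Normal(μ,σ), so the p-quantile of ln T is μ + z_p·σ.
ln(5.42) = 1.69 and ln(8.99) = 2.196; z_{0.15} = -1.036, z_{0.77} = 0.7388.
σ = (2.196 − 1.69)/(0.7388 − (-1.036)) = 0.285.
μ = 1.69 − (-1.036)·0.285 = 1.986.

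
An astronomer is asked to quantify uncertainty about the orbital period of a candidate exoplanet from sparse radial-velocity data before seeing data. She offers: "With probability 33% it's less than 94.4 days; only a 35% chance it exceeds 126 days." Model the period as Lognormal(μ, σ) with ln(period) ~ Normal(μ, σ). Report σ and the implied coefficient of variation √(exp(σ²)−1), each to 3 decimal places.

If T ~ Lognormal(μ,σ) then ln T ~ Normal(μ,σ), so the p-quantile of ln T is μ + z_p·σ.
ln(94.4) = 4.548 and ln(126) = 4.836; z_{0.33} = -0.4399, z_{0.65} = 0.3853.
σ = (4.836 − 4.548)/(0.3853 − (-0.4399)) = 0.350.
μ = 4.548 − (-0.4399)·0.350 = 4.701.
CV = √(exp(σ²)−1) = √(exp(0.1224)−1) = 0.361.

σ ≈ 0.350, CV ≈ 0.361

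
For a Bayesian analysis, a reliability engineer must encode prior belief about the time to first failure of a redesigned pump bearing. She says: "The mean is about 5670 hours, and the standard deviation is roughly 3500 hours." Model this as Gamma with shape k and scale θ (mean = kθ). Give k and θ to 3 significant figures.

For Gamma(k, scale θ): mean = kθ, variance = kθ², so CV = 1/√k.
CV = SD/mean = 3500/5670 = 0.6173, hence k = 1/CV² = 2.62.
Then θ = mean/k = 5670/2.62 = 2160.

k ≈ 2.62, θ ≈ 2160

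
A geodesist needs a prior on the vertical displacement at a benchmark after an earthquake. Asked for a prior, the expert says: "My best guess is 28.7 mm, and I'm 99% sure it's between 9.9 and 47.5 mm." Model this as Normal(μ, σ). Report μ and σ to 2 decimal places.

μ = 28.70, σ = 7.30

A symmetric 99% interval runs μ ± z·σ with z = 2.576.
Half-width = 18.8, so σ = 18.8/2.576 = 7.30.
μ is the stated best guess, 28.70.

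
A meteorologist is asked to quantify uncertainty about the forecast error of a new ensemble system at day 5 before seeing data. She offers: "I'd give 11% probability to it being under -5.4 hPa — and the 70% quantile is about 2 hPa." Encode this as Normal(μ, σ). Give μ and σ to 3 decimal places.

μ = -0.216, σ = 4.226

For Normal(μ,σ), the p-quantile is μ + z_p·σ. Here z_{0.11} = -1.227, z_{0.7} = 0.5244.
So -5.4 = μ − 1.227σ and 2 = μ + 0.5244σ.
Subtracting: σ = (2 − -5.4)/(0.5244 − (-1.227)) = 4.226.
Then μ = -5.4 − (-1.227)·4.226 = -0.216.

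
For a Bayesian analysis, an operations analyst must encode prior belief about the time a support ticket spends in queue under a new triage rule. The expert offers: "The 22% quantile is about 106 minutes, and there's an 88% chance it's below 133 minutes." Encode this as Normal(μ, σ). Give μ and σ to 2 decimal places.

For Normal(μ,σ), the p-quantile is μ + z_p·σ. Here z_{0.22} = -0.7722, z_{0.88} = 1.175.
So 106 = μ − 0.7722σ and 133 = μ + 1.175σ.
Subtracting: σ = (133 − 106)/(1.175 − (-0.7722)) = 13.87.
Then μ = 106 − (-0.7722)·13.87 = 116.71.

μ = 116.71, σ = 13.87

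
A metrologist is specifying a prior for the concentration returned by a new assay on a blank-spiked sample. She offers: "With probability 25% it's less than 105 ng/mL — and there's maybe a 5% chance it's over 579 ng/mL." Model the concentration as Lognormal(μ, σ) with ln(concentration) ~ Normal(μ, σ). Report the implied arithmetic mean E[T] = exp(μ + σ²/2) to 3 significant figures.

E[T] ≈ 226 ng/mL

If T ~ Lognormal(μ,σ) then ln T ~ Normal(μ,σ), so the p-quantile of ln T is μ + z_p·σ.
ln(105) = 4.654 and ln(579) = 6.361; z_{0.25} = -0.6745, z_{0.95} = 1.645.
σ = (6.361 − 4.654)/(1.645 − (-0.6745)) = 0.736.
μ = 4.654 − (-0.6745)·0.736 = 5.150.
E[T] = exp(μ + σ²/2) = exp(5.150 + 0.2709) = 226 ng/mL.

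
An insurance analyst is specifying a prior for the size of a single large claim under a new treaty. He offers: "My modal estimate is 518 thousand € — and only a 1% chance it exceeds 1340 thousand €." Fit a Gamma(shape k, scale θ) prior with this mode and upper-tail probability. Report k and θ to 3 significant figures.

k ≈ 6.16, θ ≈ 100

Gamma(k,θ) with k>1 has mode (k−1)θ, so θ = 518/(k−1).
Need P(X < 1340) = 0.99 with θ tied to k this way. Start at k = 2, θ = 518: P(X<1340) ≈ 0.730.
Too low — raise k to concentrate. Iterating converges to k ≈ 6.16.
Then θ = 518/(6.16−1) ≈ 100.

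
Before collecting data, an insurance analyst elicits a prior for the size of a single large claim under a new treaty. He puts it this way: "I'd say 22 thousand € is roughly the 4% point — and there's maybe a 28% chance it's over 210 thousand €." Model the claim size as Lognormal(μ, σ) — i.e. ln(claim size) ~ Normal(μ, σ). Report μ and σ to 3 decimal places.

μ ≈ 4.784, σ ≈ 0.967

If T ~ Lognormal(μ,σ) then ln T ~ Normal(μ,σ), so the p-quantile of ln T is μ + z_p·σ.
ln(22) = 3.091 and ln(210) = 5.347; z_{0.04} = -1.751, z_{0.72} = 0.5828.
σ = (5.347 − 3.091)/(0.5828 − (-1.751)) = 0.967.
μ = 3.091 − (-1.751)·0.967 = 4.784.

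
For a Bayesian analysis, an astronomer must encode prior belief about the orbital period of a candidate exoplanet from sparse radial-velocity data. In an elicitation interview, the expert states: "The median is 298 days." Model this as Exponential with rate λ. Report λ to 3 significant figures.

Exponential median = ln 2 / λ, so λ = ln 2 / 298.0 = 0.00233.

λ ≈ 0.00233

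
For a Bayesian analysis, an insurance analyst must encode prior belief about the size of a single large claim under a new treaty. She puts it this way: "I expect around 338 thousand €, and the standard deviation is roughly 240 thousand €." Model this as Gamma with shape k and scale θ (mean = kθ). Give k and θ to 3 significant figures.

k ≈ 1.98, θ ≈ 170

For Gamma(k, scale θ): mean = kθ, variance = kθ², so CV = 1/√k.
CV = SD/mean = 240/338 = 0.7101, hence k = 1/CV² = 1.98.
Then θ = mean/k = 338/1.98 = 170.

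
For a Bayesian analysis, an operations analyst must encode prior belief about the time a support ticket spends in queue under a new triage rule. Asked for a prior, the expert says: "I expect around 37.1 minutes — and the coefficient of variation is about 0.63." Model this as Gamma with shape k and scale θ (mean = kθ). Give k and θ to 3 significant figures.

For Gamma(k, scale θ): mean = kθ, variance = kθ², so CV = 1/√k.
CV = 0.63, hence k = 1/CV² = 2.52.
Then θ = mean/k = 37.1/2.52 = 14.7.

k ≈ 2.52, θ ≈ 14.7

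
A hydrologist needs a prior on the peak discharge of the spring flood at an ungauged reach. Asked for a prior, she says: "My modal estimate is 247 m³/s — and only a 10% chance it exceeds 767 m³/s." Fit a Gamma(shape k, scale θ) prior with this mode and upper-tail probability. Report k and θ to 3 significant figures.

k ≈ 2.48, θ ≈ 167

Gamma(k,θ) with k>1 has mode (k−1)θ, so θ = 247/(k−1).
Need P(X < 767) = 0.9 with θ tied to k this way. Start at k = 2, θ = 247: P(X<767) ≈ 0.816.
Too low — raise k to concentrate. Iterating converges to k ≈ 2.48.
Then θ = 247/(2.48−1) ≈ 167.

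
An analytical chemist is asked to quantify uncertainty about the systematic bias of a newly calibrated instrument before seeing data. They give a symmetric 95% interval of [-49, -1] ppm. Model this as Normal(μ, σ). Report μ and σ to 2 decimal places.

A symmetric 95% interval runs μ ± z·σ with z = 1.96.
Half-width = 24, so σ = 24/1.96 = 12.25.
μ is the interval midpoint, -25.00.

μ = -25.00, σ = 12.25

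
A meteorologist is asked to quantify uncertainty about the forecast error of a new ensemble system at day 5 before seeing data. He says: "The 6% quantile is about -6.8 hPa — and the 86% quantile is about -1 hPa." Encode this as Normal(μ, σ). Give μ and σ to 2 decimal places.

For Normal(μ,σ), the p-quantile is μ + z_p·σ. Here z_{0.06} = -1.555, z_{0.86} = 1.08.
So -6.8 = μ − 1.555σ and -1 = μ + 1.08σ.
Subtracting: σ = (-1 − -6.8)/(1.08 − (-1.555)) = 2.20.
Then μ = -6.8 − (-1.555)·2.20 = -3.38.

μ = -3.38, σ = 2.20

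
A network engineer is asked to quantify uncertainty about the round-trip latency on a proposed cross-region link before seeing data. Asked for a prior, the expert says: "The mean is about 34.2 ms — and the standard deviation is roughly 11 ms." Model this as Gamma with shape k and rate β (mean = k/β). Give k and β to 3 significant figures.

k ≈ 9.67, β ≈ 0.283

For Gamma(k, rate β): mean = k/β, variance = k/β², so CV = 1/√k.
CV = SD/mean = 11/34.2 = 0.3216, hence k = 1/CV² = 9.67.
Then β = k/mean = 9.67/34.2 = 0.283.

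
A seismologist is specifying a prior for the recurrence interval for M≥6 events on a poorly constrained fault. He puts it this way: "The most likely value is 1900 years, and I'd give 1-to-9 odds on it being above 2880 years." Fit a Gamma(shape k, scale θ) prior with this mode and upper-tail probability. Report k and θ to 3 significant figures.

Gamma(k,θ) with k>1 has mode (k−1)θ, so θ = 1900/(k−1).
Need P(X < 2880) = 0.9 with θ tied to k this way. Start at k = 2, θ = 1900: P(X<2880) ≈ 0.447.
Too low — raise k to concentrate. Iterating converges to k ≈ 11.8.
Then θ = 1900/(11.8−1) ≈ 176.

k ≈ 11.8, θ ≈ 176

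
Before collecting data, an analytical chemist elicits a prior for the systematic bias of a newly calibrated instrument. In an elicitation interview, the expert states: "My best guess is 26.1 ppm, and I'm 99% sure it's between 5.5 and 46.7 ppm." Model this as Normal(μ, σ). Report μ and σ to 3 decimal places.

A symmetric 99% interval runs μ ± z·σ with z = 2.576.
Half-width = 20.6, so σ = 20.6/2.576 = 7.997.
μ is the stated best guess, 26.100.

μ = 26.100, σ = 7.997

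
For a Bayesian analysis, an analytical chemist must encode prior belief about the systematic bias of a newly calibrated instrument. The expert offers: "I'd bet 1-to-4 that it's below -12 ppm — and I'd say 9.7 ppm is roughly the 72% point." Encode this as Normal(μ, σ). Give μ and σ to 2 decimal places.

For Normal(μ,σ), the p-quantile is μ + z_p·σ. Here z_{0.2} = -0.8416, z_{0.72} = 0.5828.
So -12 = μ − 0.8416σ and 9.7 = μ + 0.5828σ.
Subtracting: σ = (9.7 − -12)/(0.5828 − (-0.8416)) = 15.23.
Then μ = -12 − (-0.8416)·15.23 = 0.82.

μ = 0.82, σ = 15.23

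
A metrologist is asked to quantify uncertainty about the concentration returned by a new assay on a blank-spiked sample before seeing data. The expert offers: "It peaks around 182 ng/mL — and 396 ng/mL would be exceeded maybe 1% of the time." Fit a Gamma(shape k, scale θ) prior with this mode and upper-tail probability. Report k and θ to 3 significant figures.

k ≈ 8.99, θ ≈ 22.8

Gamma(k,θ) with k>1 has mode (k−1)θ, so θ = 182/(k−1).
Need P(X < 396) = 0.99 with θ tied to k this way. Start at k = 2, θ = 182: P(X<396) ≈ 0.639.
Too low — raise k to concentrate. Iterating converges to k ≈ 8.99.
Then θ = 182/(8.99−1) ≈ 22.8.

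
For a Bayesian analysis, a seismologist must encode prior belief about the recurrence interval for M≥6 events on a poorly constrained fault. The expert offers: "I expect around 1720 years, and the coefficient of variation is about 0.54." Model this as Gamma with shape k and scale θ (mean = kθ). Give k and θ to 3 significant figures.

k ≈ 3.43, θ ≈ 502

For Gamma(k, scale θ): mean = kθ, variance = kθ², so CV = 1/√k.
CV = 0.54, hence k = 1/CV² = 3.43.
Then θ = mean/k = 1720/3.43 = 502.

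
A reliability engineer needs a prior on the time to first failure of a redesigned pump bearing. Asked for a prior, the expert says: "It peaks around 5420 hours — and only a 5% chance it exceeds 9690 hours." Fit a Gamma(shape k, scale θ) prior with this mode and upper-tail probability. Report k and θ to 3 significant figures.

k ≈ 9.26, θ ≈ 656

Gamma(k,θ) with k>1 has mode (k−1)θ, so θ = 5420/(k−1).
Need P(X < 9690) = 0.95 with θ tied to k this way. Start at k = 2, θ = 5420: P(X<9690) ≈ 0.534.
Too low — raise k to concentrate. Iterating converges to k ≈ 9.26.
Then θ = 5420/(9.26−1) ≈ 656.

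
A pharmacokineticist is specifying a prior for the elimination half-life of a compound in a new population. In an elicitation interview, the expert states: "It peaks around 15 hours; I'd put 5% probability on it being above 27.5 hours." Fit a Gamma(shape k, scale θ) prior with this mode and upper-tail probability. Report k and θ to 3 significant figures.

Gamma(k,θ) with k>1 has mode (k−1)θ, so θ = 15/(k−1).
Need P(X < 27.5) = 0.95 with θ tied to k this way. Start at k = 2, θ = 15: P(X<27.5) ≈ 0.547.
Too low — raise k to concentrate. Iterating converges to k ≈ 8.58.
Then θ = 15/(8.58−1) ≈ 1.98.

k ≈ 8.58, θ ≈ 1.98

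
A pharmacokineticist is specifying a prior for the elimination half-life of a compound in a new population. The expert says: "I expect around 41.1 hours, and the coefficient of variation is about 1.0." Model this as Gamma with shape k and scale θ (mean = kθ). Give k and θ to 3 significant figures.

For Gamma(k, scale θ): mean = kθ, variance = kθ², so CV = 1/√k.
CV = 1.0, hence k = 1/CV² = 1.
Then θ = mean/k = 41.1/1 = 41.1.

k ≈ 1, θ ≈ 41.1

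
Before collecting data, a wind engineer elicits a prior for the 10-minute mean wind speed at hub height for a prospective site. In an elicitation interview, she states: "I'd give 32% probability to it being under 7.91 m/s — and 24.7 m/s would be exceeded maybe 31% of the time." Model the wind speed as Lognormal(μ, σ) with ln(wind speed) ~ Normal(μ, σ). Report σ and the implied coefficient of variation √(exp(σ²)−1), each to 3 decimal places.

If T ~ Lognormal(μ,σ) then ln T ~ Normal(μ,σ), so the p-quantile of ln T is μ + z_p·σ.
ln(7.91) = 2.068 and ln(24.7) = 3.207; z_{0.32} = -0.4677, z_{0.69} = 0.4959.
σ = (3.207 − 2.068)/(0.4959 − (-0.4677)) = 1.182.
μ = 2.068 − (-0.4677)·1.182 = 2.621.
CV = √(exp(σ²)−1) = √(exp(1.3965)−1) = 1.744.

σ ≈ 1.182, CV ≈ 1.744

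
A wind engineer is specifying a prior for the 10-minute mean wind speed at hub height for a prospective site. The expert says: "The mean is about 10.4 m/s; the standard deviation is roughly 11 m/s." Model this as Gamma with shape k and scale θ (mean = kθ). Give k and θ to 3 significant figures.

For Gamma(k, scale θ): mean = kθ, variance = kθ², so CV = 1/√k.
CV = SD/mean = 11/10.4 = 1.058, hence k = 1/CV² = 0.894.
Then θ = mean/k = 10.4/0.894 = 11.6.

k ≈ 0.894, θ ≈ 11.6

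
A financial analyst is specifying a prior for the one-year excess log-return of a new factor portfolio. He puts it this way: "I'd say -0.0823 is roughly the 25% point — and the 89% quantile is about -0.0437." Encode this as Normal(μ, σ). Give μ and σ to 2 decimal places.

μ = -0.07, σ = 0.02

For Normal(μ,σ), the p-quantile is μ + z_p·σ. Here z_{0.25} = -0.6745, z_{0.89} = 1.227.
So -0.0823 = μ − 0.6745σ and -0.0437 = μ + 1.227σ.
Subtracting: σ = (-0.0437 − -0.0823)/(1.227 − (-0.6745)) = 0.02.
Then μ = -0.0823 − (-0.6745)·0.02 = -0.07.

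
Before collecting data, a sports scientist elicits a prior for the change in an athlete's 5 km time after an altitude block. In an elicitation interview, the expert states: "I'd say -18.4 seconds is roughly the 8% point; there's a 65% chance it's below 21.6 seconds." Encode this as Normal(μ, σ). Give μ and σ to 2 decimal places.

μ = 12.99, σ = 22.34

For Normal(μ,σ), the p-quantile is μ + z_p·σ. Here z_{0.08} = -1.405, z_{0.65} = 0.3853.
So -18.4 = μ − 1.405σ and 21.6 = μ + 0.3853σ.
Subtracting: σ = (21.6 − -18.4)/(0.3853 − (-1.405)) = 22.34.
Then μ = -18.4 − (-1.405)·22.34 = 12.99.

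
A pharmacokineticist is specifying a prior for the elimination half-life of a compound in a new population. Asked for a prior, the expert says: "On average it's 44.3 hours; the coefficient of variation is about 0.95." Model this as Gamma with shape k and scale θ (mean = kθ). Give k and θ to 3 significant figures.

k ≈ 1.11, θ ≈ 40

For Gamma(k, scale θ): mean = kθ, variance = kθ², so CV = 1/√k.
CV = 0.95, hence k = 1/CV² = 1.11.
Then θ = mean/k = 44.3/1.11 = 40.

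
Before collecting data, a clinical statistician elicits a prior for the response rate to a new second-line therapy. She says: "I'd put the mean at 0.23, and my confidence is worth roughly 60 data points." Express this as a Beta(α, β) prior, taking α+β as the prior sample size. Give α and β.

Under the effective-sample-size interpretation, Beta(α, β) has prior mean α/(α+β) and prior sample size α+β.
So α+β = 60 and α/(α+β) = 0.23, giving α = 0.23·60 = 13.8 and β = 60 − 13.8 = 46.2.

α = 13.8, β = 46.2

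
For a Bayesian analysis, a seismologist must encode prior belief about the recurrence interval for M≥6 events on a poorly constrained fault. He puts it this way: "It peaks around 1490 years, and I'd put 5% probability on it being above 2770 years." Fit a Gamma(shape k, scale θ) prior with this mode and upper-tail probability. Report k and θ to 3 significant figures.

k ≈ 8.24, θ ≈ 206

Gamma(k,θ) with k>1 has mode (k−1)θ, so θ = 1490/(k−1).
Need P(X < 2770) = 0.95 with θ tied to k this way. Start at k = 2, θ = 1490: P(X<2770) ≈ 0.555.
Too low — raise k to concentrate. Iterating converges to k ≈ 8.24.
Then θ = 1490/(8.24−1) ≈ 206.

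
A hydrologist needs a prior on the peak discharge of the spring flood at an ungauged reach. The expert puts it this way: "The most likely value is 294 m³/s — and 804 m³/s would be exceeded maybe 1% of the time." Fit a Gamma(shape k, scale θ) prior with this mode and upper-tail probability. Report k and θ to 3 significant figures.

Gamma(k,θ) with k>1 has mode (k−1)θ, so θ = 294/(k−1).
Need P(X < 804) = 0.99 with θ tied to k this way. Start at k = 2, θ = 294: P(X<804) ≈ 0.758.
Too low — raise k to concentrate. Iterating converges to k ≈ 5.55.
Then θ = 294/(5.55−1) ≈ 64.7.

k ≈ 5.55, θ ≈ 64.7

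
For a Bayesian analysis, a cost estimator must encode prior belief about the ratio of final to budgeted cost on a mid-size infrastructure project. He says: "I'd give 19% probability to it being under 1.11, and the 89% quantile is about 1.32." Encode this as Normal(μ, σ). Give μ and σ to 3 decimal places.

μ = 1.198, σ = 0.100

For Normal(μ,σ), the p-quantile is μ + z_p·σ. Here z_{0.19} = -0.8779, z_{0.89} = 1.227.
So 1.11 = μ − 0.8779σ and 1.32 = μ + 1.227σ.
Subtracting: σ = (1.32 − 1.11)/(1.227 − (-0.8779)) = 0.100.
Then μ = 1.11 − (-0.8779)·0.100 = 1.198.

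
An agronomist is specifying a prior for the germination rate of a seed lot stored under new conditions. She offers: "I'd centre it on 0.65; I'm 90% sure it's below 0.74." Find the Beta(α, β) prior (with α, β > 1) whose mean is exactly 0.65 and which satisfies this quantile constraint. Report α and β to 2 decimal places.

With mean 0.65 fixed, write α = 0.65s, β = 0.35s where s = α+β.
Need P(θ < 0.74) = 0.9 under Beta(0.65s, 0.35s). Normal approximation: (q−m)/√(m(1−m)/s) ≈ z_{0.9} = 1.28, so s ≈ 0.65·0.35·(1.28)²/(0.74−0.65)² = 46.1.
At s = 46.1: P(θ<0.74) ≈ 0.905. Adjusting to match 0.9 gives s ≈ 44.18.
So α = 0.65·44.18 ≈ 28.71, β = 0.35·44.18 ≈ 15.46.

α ≈ 28.71, β ≈ 15.46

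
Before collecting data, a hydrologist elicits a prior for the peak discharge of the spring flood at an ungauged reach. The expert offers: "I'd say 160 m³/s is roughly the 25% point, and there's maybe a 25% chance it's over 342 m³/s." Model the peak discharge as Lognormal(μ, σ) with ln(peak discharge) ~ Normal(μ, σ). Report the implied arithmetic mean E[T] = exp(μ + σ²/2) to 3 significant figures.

E[T] ≈ 274 m³/s

If T ~ Lognormal(μ,σ) then ln T ~ Normal(μ,σ), so the p-quantile of ln T is μ + z_p·σ.
ln(160) = 5.075 and ln(342) = 5.835; z_{0.25} = -0.6745, z_{0.75} = 0.6745.
σ = (5.835 − 5.075)/(0.6745 − (-0.6745)) = 0.563.
μ = 5.075 − (-0.6745)·0.563 = 5.455.
E[T] = exp(μ + σ²/2) = exp(5.455 + 0.1586) = 274 m³/s.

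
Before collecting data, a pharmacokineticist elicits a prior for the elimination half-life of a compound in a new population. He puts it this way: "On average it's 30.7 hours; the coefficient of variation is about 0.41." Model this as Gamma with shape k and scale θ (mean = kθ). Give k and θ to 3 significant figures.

k ≈ 5.95, θ ≈ 5.16

For Gamma(k, scale θ): mean = kθ, variance = kθ², so CV = 1/√k.
CV = 0.41, hence k = 1/CV² = 5.95.
Then θ = mean/k = 30.7/5.95 = 5.16.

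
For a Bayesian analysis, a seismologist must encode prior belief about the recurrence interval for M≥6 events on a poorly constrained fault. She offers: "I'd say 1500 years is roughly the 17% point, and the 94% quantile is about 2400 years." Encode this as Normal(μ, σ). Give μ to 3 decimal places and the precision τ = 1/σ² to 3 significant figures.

μ = 1842.276, τ = 7.77e-06

For Normal(μ,σ), the p-quantile is μ + z_p·σ. Here z_{0.17} = -0.9542, z_{0.94} = 1.555.
So 1500 = μ − 0.9542σ and 2400 = μ + 1.555σ.
Subtracting: σ = (2400 − 1500)/(1.555 − (-0.9542)) = 358.717.
Then μ = 1500 − (-0.9542)·358.717 = 1842.276.
Precision τ = 1/σ² = 1/358.7² = 7.77e-06.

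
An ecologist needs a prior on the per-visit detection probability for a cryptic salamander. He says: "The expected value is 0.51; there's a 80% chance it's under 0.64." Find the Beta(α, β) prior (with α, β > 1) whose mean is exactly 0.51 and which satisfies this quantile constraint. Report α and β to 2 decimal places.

With mean 0.51 fixed, write α = 0.51s, β = 0.49s where s = α+β.
Need P(θ < 0.64) = 0.8 under Beta(0.51s, 0.49s). Normal approximation: (q−m)/√(m(1−m)/s) ≈ z_{0.8} = 0.842, so s ≈ 0.51·0.49·(0.842)²/(0.64−0.51)² = 10.5.
At s = 10.5: P(θ<0.64) ≈ 0.798. Adjusting to match 0.8 gives s ≈ 10.63.
So α = 0.51·10.63 ≈ 5.42, β = 0.49·10.63 ≈ 5.21.

α ≈ 5.42, β ≈ 5.21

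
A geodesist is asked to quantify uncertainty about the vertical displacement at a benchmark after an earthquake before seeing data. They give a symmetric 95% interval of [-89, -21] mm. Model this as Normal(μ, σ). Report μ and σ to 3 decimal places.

μ = -55.000, σ = 17.347

A symmetric 95% interval runs μ ± z·σ with z = 1.96.
Half-width = 34, so σ = 34/1.96 = 17.347.
μ is the interval midpoint, -55.000.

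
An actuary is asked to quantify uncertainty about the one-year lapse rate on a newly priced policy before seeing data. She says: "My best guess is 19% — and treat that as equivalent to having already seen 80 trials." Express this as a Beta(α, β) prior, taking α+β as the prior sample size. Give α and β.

Under the effective-sample-size interpretation, Beta(α, β) has prior mean α/(α+β) and prior sample size α+β.
So α+β = 80 and α/(α+β) = 0.19, giving α = 0.19·80 = 15.2 and β = 80 − 15.2 = 64.8.

α = 15.2, β = 64.8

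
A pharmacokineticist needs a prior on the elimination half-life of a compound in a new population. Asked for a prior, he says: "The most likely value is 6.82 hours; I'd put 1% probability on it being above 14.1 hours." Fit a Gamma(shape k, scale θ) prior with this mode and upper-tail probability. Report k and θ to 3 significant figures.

Gamma(k,θ) with k>1 has mode (k−1)θ, so θ = 6.82/(k−1).
Need P(X < 14.1) = 0.99 with θ tied to k this way. Start at k = 2, θ = 6.82: P(X<14.1) ≈ 0.612.
Too low — raise k to concentrate. Iterating converges to k ≈ 10.3.
Then θ = 6.82/(10.3−1) ≈ 0.737.

k ≈ 10.3, θ ≈ 0.737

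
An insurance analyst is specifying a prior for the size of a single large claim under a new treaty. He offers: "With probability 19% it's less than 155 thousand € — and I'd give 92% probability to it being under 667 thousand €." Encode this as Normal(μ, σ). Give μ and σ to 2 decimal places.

μ = 351.89, σ = 224.27

For Normal(μ,σ), the p-quantile is μ + z_p·σ. Here z_{0.19} = -0.8779, z_{0.92} = 1.405.
So 155 = μ − 0.8779σ and 667 = μ + 1.405σ.
Subtracting: σ = (667 − 155)/(1.405 − (-0.8779)) = 224.27.
Then μ = 155 − (-0.8779)·224.27 = 351.89.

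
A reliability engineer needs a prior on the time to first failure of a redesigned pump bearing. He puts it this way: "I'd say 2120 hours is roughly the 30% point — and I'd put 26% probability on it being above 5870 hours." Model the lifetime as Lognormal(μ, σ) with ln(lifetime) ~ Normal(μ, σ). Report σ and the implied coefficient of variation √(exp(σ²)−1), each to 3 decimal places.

If T ~ Lognormal(μ,σ) then ln T ~ Normal(μ,σ), so the p-quantile of ln T is μ + z_p·σ.
ln(2120) = 7.659 and ln(5870) = 8.678; z_{0.3} = -0.5244, z_{0.74} = 0.6433.
σ = (8.678 − 7.659)/(0.6433 − (-0.5244)) = 0.872.
μ = 7.659 − (-0.5244)·0.872 = 8.117.
CV = √(exp(σ²)−1) = √(exp(0.7606)−1) = 1.068.

σ ≈ 0.872, CV ≈ 1.068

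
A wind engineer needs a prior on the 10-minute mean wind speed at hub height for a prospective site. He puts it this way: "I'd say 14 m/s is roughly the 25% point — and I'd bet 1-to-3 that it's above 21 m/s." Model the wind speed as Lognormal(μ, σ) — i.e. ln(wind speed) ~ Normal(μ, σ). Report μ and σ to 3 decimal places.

If T ~ Lognormal(μ,σ) then ln T ~ Normal(μ,σ), so the p-quantile of ln T is μ + z_p·σ.
ln(14) = 2.639 and ln(21) = 3.045; z_{0.25} = -0.6745, z_{0.75} = 0.6745.
σ = (3.045 − 2.639)/(0.6745 − (-0.6745)) = 0.301.
μ = 2.639 − (-0.6745)·0.301 = 2.842.

μ ≈ 2.842, σ ≈ 0.301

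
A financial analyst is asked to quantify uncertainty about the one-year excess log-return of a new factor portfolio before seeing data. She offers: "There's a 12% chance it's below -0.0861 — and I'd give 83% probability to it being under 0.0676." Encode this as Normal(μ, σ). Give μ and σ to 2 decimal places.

μ = -0.00, σ = 0.07

The p-quantile of Normal(μ,σ) is μ + z_p·σ, with z_{0.12} = -1.175 and z_{0.83} = 0.9542.
Eliminate σ: μ = (z₂·x₁ − z₁·x₂)/(z₂ − z₁) = (0.9542·-0.0861 − (-1.175)·0.0676)/2.129 = -0.00.
Then σ = (x₂ − x₁)/(z₂ − z₁) = (0.0676 − -0.0861)/2.129 = 0.07.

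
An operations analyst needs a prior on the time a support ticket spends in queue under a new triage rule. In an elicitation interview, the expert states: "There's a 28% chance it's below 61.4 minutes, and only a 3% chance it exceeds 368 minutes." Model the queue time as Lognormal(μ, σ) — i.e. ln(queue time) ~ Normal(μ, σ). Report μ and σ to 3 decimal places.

μ ≈ 4.541, σ ≈ 0.727

If T ~ Lognormal(μ,σ) then ln T ~ Normal(μ,σ), so the p-quantile of ln T is μ + z_p·σ.
ln(61.4) = 4.117 and ln(368) = 5.908; z_{0.28} = -0.5828, z_{0.97} = 1.881.
σ = (5.908 − 4.117)/(1.881 − (-0.5828)) = 0.727.
μ = 4.117 − (-0.5828)·0.727 = 4.541.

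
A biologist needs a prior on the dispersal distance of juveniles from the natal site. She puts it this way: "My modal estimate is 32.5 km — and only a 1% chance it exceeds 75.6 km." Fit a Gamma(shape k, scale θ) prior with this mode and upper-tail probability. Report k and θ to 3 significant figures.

k ≈ 7.69, θ ≈ 4.86

Gamma(k,θ) with k>1 has mode (k−1)θ, so θ = 32.5/(k−1).
Need P(X < 75.6) = 0.99 with θ tied to k this way. Start at k = 2, θ = 32.5: P(X<75.6) ≈ 0.675.
Too low — raise k to concentrate. Iterating converges to k ≈ 7.69.
Then θ = 32.5/(7.69−1) ≈ 4.86.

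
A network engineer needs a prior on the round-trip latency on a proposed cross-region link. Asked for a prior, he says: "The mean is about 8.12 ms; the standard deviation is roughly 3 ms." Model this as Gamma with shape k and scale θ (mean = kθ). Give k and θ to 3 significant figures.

For Gamma(k, scale θ): mean = kθ, variance = kθ², so CV = 1/√k.
CV = SD/mean = 3/8.12 = 0.3695, hence k = 1/CV² = 7.33.
Then θ = mean/k = 8.12/7.33 = 1.11.

k ≈ 7.33, θ ≈ 1.11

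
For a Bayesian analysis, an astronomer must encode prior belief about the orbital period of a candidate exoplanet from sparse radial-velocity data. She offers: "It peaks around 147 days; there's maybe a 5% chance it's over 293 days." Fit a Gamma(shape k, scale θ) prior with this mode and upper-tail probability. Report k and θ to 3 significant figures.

k ≈ 6.83, θ ≈ 25.2

Gamma(k,θ) with k>1 has mode (k−1)θ, so θ = 147/(k−1).
Need P(X < 293) = 0.95 with θ tied to k this way. Start at k = 2, θ = 147: P(X<293) ≈ 0.592.
Too low — raise k to concentrate. Iterating converges to k ≈ 6.83.
Then θ = 147/(6.83−1) ≈ 25.2.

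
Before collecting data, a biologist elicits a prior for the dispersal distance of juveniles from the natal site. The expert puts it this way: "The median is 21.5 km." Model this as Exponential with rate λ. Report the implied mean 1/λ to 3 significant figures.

mean ≈ 31 km

Exponential median = ln 2 / λ, so λ = ln 2 / 21.5 = 0.0322.
Mean = 1/λ = 31 km.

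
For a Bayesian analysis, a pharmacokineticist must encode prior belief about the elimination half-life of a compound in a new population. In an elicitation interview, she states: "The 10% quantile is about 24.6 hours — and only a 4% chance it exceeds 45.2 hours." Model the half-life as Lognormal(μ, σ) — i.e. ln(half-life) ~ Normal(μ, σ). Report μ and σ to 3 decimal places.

μ ≈ 3.460, σ ≈ 0.201

If T ~ Lognormal(μ,σ) then ln T ~ Normal(μ,σ), so the p-quantile of ln T is μ + z_p·σ.
ln(24.6) = 3.203 and ln(45.2) = 3.811; z_{0.1} = -1.282, z_{0.96} = 1.751.
σ = (3.811 − 3.203)/(1.751 − (-1.282)) = 0.201.
μ = 3.203 − (-1.282)·0.201 = 3.460.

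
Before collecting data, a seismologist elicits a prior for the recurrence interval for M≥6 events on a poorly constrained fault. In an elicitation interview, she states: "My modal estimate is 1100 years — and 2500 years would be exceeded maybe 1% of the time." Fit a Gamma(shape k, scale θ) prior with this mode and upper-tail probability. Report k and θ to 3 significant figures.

k ≈ 8.11, θ ≈ 155

Gamma(k,θ) with k>1 has mode (k−1)θ, so θ = 1100/(k−1).
Need P(X < 2500) = 0.99 with θ tied to k this way. Start at k = 2, θ = 1100: P(X<2500) ≈ 0.663.
Too low — raise k to concentrate. Iterating converges to k ≈ 8.11.
Then θ = 1100/(8.11−1) ≈ 155.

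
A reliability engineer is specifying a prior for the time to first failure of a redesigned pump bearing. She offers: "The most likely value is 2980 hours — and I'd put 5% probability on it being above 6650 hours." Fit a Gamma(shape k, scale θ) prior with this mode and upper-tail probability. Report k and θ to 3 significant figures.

k ≈ 5.26, θ ≈ 699

Gamma(k,θ) with k>1 has mode (k−1)θ, so θ = 2980/(k−1).
Need P(X < 6650) = 0.95 with θ tied to k this way. Start at k = 2, θ = 2980: P(X<6650) ≈ 0.653.
Too low — raise k to concentrate. Iterating converges to k ≈ 5.26.
Then θ = 2980/(5.26−1) ≈ 699.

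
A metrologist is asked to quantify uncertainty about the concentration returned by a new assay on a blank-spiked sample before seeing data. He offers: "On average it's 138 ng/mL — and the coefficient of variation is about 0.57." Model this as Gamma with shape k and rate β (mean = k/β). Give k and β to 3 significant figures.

k ≈ 3.08, β ≈ 0.0223

For Gamma(k, rate β): mean = k/β, variance = k/β², so CV = 1/√k.
CV = 0.57, hence k = 1/CV² = 3.08.
Then β = k/mean = 3.08/138 = 0.0223.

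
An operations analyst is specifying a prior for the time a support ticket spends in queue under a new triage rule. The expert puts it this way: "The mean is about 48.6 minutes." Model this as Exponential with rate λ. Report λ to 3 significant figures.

Exponential mean = 1/λ, so λ = 1/48.6 = 0.0206.

λ ≈ 0.0206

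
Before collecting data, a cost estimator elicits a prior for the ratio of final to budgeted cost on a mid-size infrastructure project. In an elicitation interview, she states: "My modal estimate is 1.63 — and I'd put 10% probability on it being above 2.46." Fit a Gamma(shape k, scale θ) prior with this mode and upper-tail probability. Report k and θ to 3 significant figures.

k ≈ 12, θ ≈ 0.148

Gamma(k,θ) with k>1 has mode (k−1)θ, so θ = 1.63/(k−1).
Need P(X < 2.46) = 0.9 with θ tied to k this way. Start at k = 2, θ = 1.63: P(X<2.46) ≈ 0.445.
Too low — raise k to concentrate. Iterating converges to k ≈ 12.
Then θ = 1.63/(12−1) ≈ 0.148.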